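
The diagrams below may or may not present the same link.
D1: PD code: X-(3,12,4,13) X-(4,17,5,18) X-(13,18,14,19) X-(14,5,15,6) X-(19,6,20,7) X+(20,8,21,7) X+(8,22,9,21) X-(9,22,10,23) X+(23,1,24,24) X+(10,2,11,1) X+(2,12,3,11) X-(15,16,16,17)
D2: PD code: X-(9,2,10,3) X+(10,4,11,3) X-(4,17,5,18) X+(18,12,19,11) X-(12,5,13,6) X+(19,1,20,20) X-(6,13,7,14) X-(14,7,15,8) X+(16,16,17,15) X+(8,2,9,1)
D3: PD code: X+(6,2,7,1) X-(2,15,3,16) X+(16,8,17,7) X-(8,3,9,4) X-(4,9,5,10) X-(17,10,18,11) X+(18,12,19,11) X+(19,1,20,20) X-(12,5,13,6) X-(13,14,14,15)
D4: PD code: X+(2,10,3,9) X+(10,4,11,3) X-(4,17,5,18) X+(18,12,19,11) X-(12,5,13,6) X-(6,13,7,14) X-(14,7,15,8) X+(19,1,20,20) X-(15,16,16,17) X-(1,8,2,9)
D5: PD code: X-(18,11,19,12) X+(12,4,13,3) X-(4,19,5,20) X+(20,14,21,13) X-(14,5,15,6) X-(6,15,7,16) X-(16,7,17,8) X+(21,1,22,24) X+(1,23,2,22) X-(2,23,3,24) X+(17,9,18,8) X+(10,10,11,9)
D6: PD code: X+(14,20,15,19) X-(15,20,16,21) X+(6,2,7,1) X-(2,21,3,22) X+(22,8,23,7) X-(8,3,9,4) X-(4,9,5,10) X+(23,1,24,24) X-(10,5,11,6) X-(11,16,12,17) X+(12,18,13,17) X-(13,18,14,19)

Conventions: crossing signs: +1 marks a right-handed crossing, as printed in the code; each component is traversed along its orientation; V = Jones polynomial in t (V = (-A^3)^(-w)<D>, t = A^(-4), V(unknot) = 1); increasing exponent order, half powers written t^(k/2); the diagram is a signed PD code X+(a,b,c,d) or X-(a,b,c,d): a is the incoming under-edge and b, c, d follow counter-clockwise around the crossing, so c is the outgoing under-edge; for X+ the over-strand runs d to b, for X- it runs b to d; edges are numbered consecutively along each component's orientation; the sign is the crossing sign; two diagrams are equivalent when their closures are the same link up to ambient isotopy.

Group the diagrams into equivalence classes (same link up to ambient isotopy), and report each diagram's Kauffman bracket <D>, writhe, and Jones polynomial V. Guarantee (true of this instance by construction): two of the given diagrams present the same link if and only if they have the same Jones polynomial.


classes: {D1} | {D2, D3, D4, D5, D6}
V(D1) = 1  [12 crossings, <D> = A^-6, w = -2]
V(D2) = t^-5 - 2t^-4 + 2t^-3 - 2t^-2 + 2t^-1 - 1 + t  (w 0, c 10, <D> = A^-4 - 1 + 2A^4 - 2A^8 + 2A^12 - 2A^16 + A^20)
V(D3) = t^-5 - 2t^-4 + 2t^-3 - 2t^-2 + 2t^-1 - 1 + t  (w -2, c 10, <D> = A^-10 - A^-6 + 2A^-2 - 2A^2 + 2A^6 - 2A^10 + A^14)
V(D4) = t^-5 - 2t^-4 + 2t^-3 - 2t^-2 + 2t^-1 - 1 + t  (w -2, c 10, <D> = A^-10 - A^-6 + 2A^-2 - 2A^2 + 2A^6 - 2A^10 + A^14)
D5 (bracket A^-4 - 1 + 2A^4 - 2A^8 + 2A^12 - 2A^16 + A^20; 12 crossings at w = 0): V = t^-5 - 2t^-4 + 2t^-3 - 2t^-2 + 2t^-1 - 1 + t
D6 (bracket A^-10 - A^-6 + 2A^-2 - 2A^2 + 2A^6 - 2A^10 + A^14; 12 crossings at w = -2): V = t^-5 - 2t^-4 + 2t^-3 - 2t^-2 + 2t^-1 - 1 + t
note: comparing 6 Jones polynomials yields 2 groups


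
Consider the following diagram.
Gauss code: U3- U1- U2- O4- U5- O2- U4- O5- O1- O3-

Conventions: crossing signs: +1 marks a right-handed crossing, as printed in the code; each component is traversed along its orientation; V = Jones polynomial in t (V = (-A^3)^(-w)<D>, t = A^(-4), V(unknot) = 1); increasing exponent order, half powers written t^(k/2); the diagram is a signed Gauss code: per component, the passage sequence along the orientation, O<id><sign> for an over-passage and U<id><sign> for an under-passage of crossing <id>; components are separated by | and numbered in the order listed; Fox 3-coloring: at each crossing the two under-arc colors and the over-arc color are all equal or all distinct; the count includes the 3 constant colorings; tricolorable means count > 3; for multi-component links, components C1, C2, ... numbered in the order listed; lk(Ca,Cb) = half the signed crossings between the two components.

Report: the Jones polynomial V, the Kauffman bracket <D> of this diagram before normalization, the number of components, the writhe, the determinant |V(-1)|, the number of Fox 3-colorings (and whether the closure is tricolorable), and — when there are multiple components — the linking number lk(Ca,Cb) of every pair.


V = -t^-4 + t^-3 + t^-1
<D> = -A^-11 - A^-3 + A (w = -5)
1 component over 5 crossings, w = -5
9 Fox colorings among 3^5, |V(-1)| = 3: tricolorable
why: V spans 3 powers of t: at least 3 crossings in any diagram


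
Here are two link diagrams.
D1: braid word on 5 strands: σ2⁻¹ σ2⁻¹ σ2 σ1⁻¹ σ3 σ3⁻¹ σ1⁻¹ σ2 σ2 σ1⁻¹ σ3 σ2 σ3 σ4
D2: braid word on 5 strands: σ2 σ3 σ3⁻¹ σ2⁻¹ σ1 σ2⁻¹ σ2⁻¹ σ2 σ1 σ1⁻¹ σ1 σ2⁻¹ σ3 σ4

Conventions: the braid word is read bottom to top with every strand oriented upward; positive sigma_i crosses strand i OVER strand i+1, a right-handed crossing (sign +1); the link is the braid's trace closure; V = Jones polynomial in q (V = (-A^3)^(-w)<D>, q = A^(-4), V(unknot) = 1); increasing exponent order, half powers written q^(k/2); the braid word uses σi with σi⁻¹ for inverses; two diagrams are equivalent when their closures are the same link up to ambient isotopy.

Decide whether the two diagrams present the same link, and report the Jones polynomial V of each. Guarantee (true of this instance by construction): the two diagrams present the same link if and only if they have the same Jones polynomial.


same link: no
V(D1) = -q^-3 + 2q^-2 - 2q^-1 + 3 - 2q + 2q^2 - q^3  [14 crossings, <D> = -A^-6 + 2A^-2 - 2A^2 + 3A^6 - 2A^10 + 2A^14 - A^18, w = +2]
V(D2) = q^-2 - q^-1 + 1 - q + q^2  [14 crossings, <D> = A^-2 - A^2 + A^6 - A^10 + A^14, w = +2]
insight: 2 classes among 2 diagrams; unequal V(q) rules out equality


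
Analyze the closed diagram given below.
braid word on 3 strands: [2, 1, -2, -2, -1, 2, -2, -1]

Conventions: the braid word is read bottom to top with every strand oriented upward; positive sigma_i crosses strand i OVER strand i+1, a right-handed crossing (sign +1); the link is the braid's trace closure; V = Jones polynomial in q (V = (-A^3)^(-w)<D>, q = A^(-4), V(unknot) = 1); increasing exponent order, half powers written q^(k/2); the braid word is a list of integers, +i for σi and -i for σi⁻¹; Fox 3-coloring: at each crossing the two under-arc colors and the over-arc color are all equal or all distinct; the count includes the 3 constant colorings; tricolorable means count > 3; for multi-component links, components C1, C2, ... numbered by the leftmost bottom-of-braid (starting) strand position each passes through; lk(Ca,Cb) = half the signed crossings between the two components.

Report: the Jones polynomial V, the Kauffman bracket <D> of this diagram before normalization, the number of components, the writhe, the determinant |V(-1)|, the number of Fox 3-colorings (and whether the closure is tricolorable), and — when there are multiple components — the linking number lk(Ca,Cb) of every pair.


V(q) = -q^-4 + q^-3 + q^-1
bracket: A^-2 + A^6 - A^10, w = -2
1 component, writhe -2, over 8 crossings
det 3, colorings 9 of 3^8 — tricolorable
observation: w = -2 shifts under R1 moves; the (-A^3)^(2) factor cancels that in V


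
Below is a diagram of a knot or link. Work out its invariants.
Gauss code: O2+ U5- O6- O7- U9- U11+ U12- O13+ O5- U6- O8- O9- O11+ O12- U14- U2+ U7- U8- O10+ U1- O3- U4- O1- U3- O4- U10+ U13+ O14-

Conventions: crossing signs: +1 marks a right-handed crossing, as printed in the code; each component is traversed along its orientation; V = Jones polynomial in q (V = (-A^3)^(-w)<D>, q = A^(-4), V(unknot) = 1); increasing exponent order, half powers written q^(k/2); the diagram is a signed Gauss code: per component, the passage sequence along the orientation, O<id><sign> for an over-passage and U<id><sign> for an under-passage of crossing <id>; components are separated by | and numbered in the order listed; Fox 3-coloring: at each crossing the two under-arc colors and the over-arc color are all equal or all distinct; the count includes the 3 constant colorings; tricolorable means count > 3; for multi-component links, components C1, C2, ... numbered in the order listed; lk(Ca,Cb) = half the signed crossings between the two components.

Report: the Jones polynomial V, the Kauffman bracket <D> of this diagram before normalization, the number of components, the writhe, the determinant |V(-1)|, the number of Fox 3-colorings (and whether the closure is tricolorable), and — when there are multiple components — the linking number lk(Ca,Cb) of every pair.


Jones polynomial: V(q) = q^-8 - 2q^-7 + q^-6 - 2q^-5 + 2q^-4 + q^-2
<D> = A^-10 + 2A^-2 - 2A^2 + A^6 - 2A^10 + A^14; writhe -6
components 1, writhe -6 (14 crossings)
3-colorings: 27 of 3^14, det 9 — tricolorable
note: V spans 6 powers of q: at least 6 crossings in any diagram


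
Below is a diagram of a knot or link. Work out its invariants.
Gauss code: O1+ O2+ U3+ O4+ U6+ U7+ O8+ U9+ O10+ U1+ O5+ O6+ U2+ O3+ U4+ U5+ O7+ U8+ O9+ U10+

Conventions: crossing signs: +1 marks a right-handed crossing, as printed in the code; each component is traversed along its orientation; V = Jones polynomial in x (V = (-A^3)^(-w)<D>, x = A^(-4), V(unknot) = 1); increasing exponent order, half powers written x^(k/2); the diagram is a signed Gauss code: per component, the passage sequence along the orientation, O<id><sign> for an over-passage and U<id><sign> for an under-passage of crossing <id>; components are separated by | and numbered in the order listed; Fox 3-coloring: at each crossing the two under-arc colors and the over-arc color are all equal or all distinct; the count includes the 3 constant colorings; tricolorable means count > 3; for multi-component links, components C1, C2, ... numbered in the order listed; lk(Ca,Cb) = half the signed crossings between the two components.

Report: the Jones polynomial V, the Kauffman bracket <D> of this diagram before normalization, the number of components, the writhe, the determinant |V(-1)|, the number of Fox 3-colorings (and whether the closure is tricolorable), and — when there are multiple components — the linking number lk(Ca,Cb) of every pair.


V(x) = x^4 + x^6 - x^7 + x^8 - x^9 + x^10 - x^11 + x^12 - x^13
bracket: -A^-22 + A^-18 - A^-14 + A^-10 - A^-6 + A^-2 - A^2 + A^6 + A^14, w = +10
1 component, writhe +10, over 10 crossings
det 9, colorings 9 of 3^10 — tricolorable
observation: V spans 9 powers of x: at least 9 crossings in any diagram


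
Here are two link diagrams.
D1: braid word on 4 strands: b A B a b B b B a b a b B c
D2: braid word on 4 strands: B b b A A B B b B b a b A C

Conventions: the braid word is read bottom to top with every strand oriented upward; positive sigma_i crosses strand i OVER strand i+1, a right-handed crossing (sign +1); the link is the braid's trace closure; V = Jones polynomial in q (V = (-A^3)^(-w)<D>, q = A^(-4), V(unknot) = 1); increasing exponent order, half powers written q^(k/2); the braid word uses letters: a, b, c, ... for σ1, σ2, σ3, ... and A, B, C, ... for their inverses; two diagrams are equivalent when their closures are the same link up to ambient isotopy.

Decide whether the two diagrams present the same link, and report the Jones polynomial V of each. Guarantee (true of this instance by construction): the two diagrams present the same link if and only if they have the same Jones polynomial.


equivalent: no
D1 (bracket A^-6 - A^2 - A^6 - A^10; 14 crossings at w = +4): V = -q^(1/2) - q^(3/2) - q^(5/2) + q^(9/2)
D2 (bracket -A^-12 + A^-8 - 2A^-4 + 1 - 2A^4 + A^8; 14 crossings at w = -2): V = q^(-7/2) - 2q^(-5/2) + q^(-3/2) - 2q^(-1/2) + q^(1/2) - q^(3/2)
key observation: 2 values of V(q) split the 2 diagrams


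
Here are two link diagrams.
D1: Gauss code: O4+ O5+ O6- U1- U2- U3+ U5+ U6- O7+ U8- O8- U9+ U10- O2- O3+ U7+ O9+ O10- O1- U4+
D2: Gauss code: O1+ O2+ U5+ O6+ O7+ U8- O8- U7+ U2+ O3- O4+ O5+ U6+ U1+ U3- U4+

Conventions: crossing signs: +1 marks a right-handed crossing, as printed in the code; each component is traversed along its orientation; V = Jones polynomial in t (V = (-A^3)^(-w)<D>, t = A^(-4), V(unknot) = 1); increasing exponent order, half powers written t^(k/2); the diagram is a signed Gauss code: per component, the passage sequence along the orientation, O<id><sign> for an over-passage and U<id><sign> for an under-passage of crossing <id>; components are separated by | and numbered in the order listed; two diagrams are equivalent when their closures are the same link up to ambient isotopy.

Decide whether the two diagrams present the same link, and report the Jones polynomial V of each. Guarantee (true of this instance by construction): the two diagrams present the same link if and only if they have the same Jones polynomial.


equivalent: no
V(D1) = 1  (w 0, c 10, <D> = 1)
V(D2) = t + t^3 - t^4  [8 crossings, <D> = -A^-4 + 1 + A^8, w = +4]
key observation: comparing 2 Jones polynomials yields 2 groups


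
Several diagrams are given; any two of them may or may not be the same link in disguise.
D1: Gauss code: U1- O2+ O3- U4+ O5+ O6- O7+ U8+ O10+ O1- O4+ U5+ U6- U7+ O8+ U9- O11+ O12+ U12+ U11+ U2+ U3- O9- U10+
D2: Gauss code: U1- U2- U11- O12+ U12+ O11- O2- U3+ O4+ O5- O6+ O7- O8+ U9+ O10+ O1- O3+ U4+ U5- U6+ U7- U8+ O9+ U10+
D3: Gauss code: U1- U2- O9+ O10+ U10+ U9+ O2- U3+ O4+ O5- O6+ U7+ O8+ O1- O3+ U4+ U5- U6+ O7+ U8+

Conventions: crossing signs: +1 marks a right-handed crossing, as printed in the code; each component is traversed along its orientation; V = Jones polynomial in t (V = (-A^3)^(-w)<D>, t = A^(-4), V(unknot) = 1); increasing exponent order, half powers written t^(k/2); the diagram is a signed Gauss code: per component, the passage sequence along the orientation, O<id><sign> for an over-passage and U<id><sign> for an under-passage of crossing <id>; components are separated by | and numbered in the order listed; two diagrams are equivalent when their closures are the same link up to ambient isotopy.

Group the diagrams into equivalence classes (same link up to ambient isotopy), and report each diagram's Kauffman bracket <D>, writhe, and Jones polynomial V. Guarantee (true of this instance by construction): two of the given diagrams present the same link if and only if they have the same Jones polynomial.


classes: {D1, D2, D3}
V(D1) = t + t^3 - t^4  [12 crossings, <D> = -A^-4 + 1 + A^8, w = +4]
V(D2) = t + t^3 - t^4  [12 crossings, <D> = -A^-10 + A^-6 + A^2, w = +2]
V(D3) = t + t^3 - t^4  (w +4, c 10, <D> = -A^-4 + 1 + A^8)
insight: all 3 diagrams share one V(t), hence one class


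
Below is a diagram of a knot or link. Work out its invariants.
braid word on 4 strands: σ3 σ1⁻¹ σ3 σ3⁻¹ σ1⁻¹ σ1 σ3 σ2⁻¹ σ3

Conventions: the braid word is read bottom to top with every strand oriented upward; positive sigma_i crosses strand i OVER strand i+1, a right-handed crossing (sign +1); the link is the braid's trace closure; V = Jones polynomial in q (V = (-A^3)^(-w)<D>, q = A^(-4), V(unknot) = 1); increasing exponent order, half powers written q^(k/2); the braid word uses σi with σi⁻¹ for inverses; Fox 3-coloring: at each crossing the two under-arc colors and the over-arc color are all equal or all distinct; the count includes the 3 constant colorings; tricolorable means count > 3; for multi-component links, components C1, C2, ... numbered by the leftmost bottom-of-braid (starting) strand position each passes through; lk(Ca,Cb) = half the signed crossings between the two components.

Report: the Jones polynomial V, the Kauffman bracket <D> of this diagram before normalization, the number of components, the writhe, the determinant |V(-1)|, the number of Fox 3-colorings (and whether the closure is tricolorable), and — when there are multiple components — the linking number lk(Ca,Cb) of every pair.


Jones polynomial: V(q) = q + q^3 - q^4
<D> = A^-13 - A^-9 - A^-1; writhe +1
components 1, writhe +1 (9 crossings)
3-colorings: 9 of 3^9, det 3 — tricolorable
note: det 3 = |V(-1)|; divisible by 3, so tricolorable


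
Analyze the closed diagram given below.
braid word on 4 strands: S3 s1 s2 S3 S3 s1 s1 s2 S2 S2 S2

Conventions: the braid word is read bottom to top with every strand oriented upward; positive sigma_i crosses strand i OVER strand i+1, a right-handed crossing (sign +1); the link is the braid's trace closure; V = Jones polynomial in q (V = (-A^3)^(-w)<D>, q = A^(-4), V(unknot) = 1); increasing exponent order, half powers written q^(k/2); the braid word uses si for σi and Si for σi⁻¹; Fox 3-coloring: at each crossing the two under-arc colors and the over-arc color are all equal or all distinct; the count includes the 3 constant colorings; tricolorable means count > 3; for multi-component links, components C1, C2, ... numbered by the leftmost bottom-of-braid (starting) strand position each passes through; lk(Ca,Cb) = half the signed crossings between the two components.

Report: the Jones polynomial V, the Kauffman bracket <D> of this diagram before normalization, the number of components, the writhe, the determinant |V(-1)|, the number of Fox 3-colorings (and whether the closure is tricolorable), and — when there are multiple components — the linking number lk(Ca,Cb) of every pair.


Jones polynomial: V(q) = -q^-5 + q^-4 - q^-3 + 2q^-2 - q^-1 + 2 - q
<D> = A^-7 - 2A^-3 + A - 2A^5 + A^9 - A^13 + A^17; writhe -1
components 1, writhe -1 (11 crossings)
3-colorings: 9 of 3^11, det 9 — tricolorable
note: inverse pairs cancel, leaving σ3⁻¹ σ1 σ2 σ3⁻¹ σ3⁻¹ σ1 σ1 σ2⁻¹ σ2⁻¹


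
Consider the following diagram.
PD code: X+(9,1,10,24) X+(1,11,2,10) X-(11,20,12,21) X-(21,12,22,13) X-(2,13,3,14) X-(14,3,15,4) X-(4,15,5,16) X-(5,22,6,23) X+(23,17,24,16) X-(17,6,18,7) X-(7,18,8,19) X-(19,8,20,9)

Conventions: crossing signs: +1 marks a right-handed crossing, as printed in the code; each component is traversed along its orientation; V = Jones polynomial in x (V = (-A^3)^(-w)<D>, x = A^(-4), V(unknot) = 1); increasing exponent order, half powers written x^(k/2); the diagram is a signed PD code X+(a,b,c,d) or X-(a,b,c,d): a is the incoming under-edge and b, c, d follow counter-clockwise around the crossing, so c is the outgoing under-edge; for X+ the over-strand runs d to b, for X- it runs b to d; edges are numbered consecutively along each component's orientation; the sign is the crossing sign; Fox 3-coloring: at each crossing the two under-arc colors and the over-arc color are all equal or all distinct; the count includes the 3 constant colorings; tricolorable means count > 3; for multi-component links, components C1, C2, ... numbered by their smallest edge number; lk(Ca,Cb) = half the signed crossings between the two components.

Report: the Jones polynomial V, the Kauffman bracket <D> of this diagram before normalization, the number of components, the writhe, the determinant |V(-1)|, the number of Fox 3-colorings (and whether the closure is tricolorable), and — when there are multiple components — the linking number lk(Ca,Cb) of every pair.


V = -x^-11 + 3x^-10 - 6x^-9 + 10x^-8 - 13x^-7 + 13x^-6 - 13x^-5 + 11x^-4 - 6x^-3 + 4x^-2 - x^-1
<D> = -A^-14 + 4A^-10 - 6A^-6 + 11A^-2 - 13A^2 + 13A^6 - 13A^10 + 10A^14 - 6A^18 + 3A^22 - A^26 (w = -6)
1 component over 12 crossings, w = -6
27 Fox colorings among 3^12, |V(-1)| = 81: tricolorable
why: w = -6 shifts under R1 moves; the (-A^3)^(6) factor cancels that in V


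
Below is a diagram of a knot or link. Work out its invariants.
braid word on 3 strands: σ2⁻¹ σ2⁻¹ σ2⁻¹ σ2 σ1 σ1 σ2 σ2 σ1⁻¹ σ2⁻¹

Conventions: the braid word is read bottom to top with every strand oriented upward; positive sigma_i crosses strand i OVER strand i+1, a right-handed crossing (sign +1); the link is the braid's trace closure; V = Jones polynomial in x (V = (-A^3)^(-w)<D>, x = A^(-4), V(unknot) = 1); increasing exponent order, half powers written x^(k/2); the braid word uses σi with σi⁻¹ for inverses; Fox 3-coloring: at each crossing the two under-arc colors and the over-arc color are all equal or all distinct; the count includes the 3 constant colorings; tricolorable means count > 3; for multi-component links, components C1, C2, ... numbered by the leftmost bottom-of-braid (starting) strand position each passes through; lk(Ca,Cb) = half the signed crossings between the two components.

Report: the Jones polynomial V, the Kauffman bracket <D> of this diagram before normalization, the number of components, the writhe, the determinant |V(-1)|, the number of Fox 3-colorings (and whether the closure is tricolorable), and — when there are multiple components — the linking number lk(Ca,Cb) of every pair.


V = -x^-3 + 2x^-2 - 2x^-1 + 3 - 2x + 2x^2 - x^3
<D> = -A^-12 + 2A^-8 - 2A^-4 + 3 - 2A^4 + 2A^8 - A^12 (w = 0)
1 component over 10 crossings, w = 0
3 Fox colorings among 3^10, |V(-1)| = 13: not tricolorable
why: |V(-1)| = 13: so not tricolorable, since 3 does not divide 13


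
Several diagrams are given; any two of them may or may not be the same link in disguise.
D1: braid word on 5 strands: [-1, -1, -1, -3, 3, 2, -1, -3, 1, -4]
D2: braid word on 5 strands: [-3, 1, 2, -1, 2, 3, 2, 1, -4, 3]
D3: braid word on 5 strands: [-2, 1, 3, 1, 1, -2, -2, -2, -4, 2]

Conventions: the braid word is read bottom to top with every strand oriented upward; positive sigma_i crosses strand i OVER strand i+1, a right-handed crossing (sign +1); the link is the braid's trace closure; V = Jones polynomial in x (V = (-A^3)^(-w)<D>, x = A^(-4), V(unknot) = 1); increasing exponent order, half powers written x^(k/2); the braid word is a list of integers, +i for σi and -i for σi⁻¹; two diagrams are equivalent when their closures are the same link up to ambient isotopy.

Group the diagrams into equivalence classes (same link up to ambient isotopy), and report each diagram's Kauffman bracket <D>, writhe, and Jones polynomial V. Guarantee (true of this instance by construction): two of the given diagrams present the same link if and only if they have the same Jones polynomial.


equivalence classes: {D1} | {D2} | {D3}
D1 (bracket A^-8 + 1 - A^4; 10 crossings at w = -4): V = -x^-4 + x^-3 + x^-1
V(D2) = x - x^2 + 2x^3 - x^4 + x^5 - x^6  [10 crossings, <D> = -A^-12 + A^-8 - A^-4 + 2 - A^4 + A^8, w = +4]
D3 (bracket -A^-12 + A^-8 - A^-4 + 3 - A^4 + A^8 - A^12; 10 crossings at w = 0): V = -x^-3 + x^-2 - x^-1 + 3 - x + x^2 - x^3
key observation: 3 classes among 3 diagrams; unequal V(x) rules out equality


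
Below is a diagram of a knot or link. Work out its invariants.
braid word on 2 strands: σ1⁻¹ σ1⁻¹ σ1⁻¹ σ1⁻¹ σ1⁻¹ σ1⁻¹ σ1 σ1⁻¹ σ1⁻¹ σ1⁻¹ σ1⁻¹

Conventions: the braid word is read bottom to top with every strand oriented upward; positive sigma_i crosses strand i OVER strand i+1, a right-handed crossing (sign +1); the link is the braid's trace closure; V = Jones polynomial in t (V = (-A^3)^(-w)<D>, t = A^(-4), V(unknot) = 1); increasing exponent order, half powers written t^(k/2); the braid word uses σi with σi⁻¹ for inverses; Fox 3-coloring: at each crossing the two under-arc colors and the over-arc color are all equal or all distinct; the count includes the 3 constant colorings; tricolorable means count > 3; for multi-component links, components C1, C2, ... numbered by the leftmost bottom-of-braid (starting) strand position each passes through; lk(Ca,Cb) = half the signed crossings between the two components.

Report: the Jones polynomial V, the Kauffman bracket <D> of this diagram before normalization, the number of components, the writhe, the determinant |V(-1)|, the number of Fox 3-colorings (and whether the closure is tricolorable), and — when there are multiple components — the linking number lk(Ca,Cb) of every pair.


V(t) = -t^-13 + t^-12 - t^-11 + t^-10 - t^-9 + t^-8 - t^-7 + t^-6 + t^-4
bracket: -A^-11 - A^-3 + A - A^5 + A^9 - A^13 + A^17 - A^21 + A^25, w = -9
1 component, writhe -9, over 11 crossings
det 9, colorings 9 of 3^11 — tricolorable
observation: |V(-1)| = 9: so tricolorable, since 3 divides 9


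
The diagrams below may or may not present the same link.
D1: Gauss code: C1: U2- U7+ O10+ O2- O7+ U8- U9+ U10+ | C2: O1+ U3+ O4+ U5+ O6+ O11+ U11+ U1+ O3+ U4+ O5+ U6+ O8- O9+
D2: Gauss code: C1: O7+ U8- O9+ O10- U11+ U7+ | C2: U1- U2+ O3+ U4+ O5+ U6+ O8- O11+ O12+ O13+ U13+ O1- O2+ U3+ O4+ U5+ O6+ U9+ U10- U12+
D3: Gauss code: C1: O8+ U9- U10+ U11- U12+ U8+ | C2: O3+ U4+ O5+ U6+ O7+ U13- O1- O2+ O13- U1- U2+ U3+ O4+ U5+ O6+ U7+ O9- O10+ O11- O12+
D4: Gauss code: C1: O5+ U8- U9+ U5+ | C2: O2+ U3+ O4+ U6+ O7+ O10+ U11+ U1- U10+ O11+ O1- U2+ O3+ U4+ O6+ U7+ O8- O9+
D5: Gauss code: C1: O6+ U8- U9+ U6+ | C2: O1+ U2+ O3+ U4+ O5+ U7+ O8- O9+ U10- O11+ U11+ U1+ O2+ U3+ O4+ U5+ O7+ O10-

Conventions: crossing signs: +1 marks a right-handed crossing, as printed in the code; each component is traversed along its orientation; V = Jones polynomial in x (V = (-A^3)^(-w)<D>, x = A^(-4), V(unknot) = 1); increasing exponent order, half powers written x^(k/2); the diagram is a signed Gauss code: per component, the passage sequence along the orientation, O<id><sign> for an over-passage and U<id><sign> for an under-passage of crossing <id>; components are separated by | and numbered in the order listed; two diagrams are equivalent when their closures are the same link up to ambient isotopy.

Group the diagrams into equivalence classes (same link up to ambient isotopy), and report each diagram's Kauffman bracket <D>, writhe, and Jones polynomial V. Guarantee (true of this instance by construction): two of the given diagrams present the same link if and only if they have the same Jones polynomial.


classes: {D1, D2, D3, D4, D5}
V(D1) = -x^(3/2) - x^(5/2) - x^(7/2) + x^(15/2)  [11 crossings, <D> = -A^-9 + A^7 + A^11 + A^15, w = +7]
V(D2) = -x^(3/2) - x^(5/2) - x^(7/2) + x^(15/2)  (w +7, c 13, <D> = -A^-9 + A^7 + A^11 + A^15)
D3 (bracket -A^-15 + A + A^5 + A^9; 13 crossings at w = +5): V = -x^(3/2) - x^(5/2) - x^(7/2) + x^(15/2)
V(D4) = -x^(3/2) - x^(5/2) - x^(7/2) + x^(15/2)  (w +7, c 11, <D> = -A^-9 + A^7 + A^11 + A^15)
V(D5) = -x^(3/2) - x^(5/2) - x^(7/2) + x^(15/2)  [11 crossings, <D> = -A^-9 + A^7 + A^11 + A^15, w = +7]
insight: all 5 diagrams share one V(x), hence one class


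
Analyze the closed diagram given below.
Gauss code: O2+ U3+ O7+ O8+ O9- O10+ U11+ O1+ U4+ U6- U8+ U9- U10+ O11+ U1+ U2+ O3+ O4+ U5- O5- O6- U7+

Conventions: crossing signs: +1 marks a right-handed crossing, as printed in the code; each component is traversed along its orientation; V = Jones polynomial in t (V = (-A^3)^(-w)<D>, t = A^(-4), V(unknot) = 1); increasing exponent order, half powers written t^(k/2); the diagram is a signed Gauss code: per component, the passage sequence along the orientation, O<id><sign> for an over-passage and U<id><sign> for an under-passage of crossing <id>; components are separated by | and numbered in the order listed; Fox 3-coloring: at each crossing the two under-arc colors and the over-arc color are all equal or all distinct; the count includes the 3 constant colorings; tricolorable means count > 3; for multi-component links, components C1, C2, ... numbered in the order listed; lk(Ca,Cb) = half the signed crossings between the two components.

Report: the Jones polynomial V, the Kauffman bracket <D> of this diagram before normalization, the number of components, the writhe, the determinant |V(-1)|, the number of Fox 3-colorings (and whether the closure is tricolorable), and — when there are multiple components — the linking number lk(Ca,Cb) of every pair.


V = t^2 + 2t^4 - 2t^5 + t^6 - 2t^7 + t^8
<D> = -A^-17 + 2A^-13 - A^-9 + 2A^-5 - 2A^-1 - A^7 (w = +5)
1 component over 11 crossings, w = +5
27 Fox colorings among 3^11, |V(-1)| = 9: tricolorable
why: the span of V is 6, forcing >= 6 crossings in any diagram


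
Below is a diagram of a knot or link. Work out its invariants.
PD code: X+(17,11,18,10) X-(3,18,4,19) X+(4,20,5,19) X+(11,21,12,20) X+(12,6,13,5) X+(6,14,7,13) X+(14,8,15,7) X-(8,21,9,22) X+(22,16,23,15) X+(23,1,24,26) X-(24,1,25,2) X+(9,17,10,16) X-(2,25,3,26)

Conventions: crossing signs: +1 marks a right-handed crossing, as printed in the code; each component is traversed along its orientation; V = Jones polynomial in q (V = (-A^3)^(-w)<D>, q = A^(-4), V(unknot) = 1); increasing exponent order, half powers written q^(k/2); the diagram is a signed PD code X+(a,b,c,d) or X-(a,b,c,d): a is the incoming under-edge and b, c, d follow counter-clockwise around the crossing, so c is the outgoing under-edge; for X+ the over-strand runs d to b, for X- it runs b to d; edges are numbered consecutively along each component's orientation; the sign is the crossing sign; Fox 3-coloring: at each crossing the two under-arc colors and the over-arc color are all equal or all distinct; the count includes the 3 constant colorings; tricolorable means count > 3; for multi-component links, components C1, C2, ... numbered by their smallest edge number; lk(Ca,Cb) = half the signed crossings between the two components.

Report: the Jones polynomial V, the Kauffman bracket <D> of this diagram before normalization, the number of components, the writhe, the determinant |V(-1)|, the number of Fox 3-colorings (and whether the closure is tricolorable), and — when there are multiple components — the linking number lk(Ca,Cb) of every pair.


Jones polynomial: V(q) = q^2 - q^3 + 3q^4 - 3q^5 + 3q^6 - 3q^7 + 2q^8 - q^9
<D> = A^-21 - 2A^-17 + 3A^-13 - 3A^-9 + 3A^-5 - 3A^-1 + A^3 - A^7; writhe +5
components 1, writhe +5 (13 crossings)
3-colorings: 3 of 3^13, det 17 — not tricolorable
note: w = +5 shifts under R1 moves; the (-A^3)^(-5) factor cancels that in V


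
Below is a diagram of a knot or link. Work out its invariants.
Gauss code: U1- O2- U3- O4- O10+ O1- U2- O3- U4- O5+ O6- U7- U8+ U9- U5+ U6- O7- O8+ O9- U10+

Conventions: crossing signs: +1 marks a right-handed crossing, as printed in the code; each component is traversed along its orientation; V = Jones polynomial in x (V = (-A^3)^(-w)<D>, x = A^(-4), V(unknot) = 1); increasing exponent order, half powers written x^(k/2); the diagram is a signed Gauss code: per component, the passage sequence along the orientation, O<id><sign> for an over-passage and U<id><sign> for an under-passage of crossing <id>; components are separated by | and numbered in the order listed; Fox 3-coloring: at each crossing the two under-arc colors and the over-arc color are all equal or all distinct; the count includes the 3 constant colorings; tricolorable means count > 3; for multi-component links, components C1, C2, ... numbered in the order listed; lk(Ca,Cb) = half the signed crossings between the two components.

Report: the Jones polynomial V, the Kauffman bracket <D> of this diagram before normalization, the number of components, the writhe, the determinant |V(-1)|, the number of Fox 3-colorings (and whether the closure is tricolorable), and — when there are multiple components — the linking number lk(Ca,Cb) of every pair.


V = -x^-4 + x^-3 + x^-1
<D> = A^-8 + 1 - A^4 (w = -4)
1 component over 10 crossings, w = -4
9 Fox colorings among 3^10, |V(-1)| = 3: tricolorable
why: det 3 = |V(-1)|; divisible by 3, so tricolorable


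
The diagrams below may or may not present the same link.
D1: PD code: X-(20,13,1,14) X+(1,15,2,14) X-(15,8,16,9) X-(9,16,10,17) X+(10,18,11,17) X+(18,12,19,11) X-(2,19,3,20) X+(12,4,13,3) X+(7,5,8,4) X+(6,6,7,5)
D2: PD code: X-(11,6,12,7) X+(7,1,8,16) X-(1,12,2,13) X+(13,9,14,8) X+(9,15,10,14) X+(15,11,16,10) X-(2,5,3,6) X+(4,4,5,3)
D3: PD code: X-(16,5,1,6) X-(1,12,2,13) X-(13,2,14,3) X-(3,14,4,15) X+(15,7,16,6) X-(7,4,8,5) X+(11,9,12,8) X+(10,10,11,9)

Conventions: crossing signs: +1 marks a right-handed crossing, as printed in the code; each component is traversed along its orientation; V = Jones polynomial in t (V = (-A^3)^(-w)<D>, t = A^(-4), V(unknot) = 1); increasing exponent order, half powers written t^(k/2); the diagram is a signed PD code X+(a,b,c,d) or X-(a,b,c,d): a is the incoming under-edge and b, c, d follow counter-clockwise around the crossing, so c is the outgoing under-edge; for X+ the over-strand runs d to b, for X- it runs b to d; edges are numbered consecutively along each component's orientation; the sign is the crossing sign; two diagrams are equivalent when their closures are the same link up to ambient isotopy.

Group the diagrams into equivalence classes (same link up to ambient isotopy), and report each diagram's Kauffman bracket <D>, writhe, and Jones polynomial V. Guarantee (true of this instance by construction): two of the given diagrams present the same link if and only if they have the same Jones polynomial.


classes: {D1} | {D2} | {D3}
V(D1) = 1  [10 crossings, <D> = A^6, w = +2]
V(D2) = t^-1 - 1 + 2t - 2t^2 + 2t^3 - 2t^4 + t^5  [8 crossings, <D> = A^-14 - 2A^-10 + 2A^-6 - 2A^-2 + 2A^2 - A^6 + A^10, w = +2]
V(D3) = -t^-4 + t^-3 + t^-1  [8 crossings, <D> = A^-2 + A^6 - A^10, w = -2]
note: 3 classes among 3 diagrams; unequal V(t) rules out equality


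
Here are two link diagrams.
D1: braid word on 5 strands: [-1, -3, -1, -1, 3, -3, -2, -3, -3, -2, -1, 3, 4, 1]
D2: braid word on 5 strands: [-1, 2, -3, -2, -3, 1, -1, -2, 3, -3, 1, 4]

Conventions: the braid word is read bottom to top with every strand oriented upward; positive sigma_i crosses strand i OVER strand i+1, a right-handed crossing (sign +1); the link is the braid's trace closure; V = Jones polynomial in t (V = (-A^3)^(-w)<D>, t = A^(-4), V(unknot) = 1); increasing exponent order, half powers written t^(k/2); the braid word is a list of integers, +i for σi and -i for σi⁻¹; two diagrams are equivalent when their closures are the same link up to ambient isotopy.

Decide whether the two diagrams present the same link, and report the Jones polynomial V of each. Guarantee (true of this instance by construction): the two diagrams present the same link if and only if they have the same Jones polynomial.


equivalent: no
D1 (bracket A^-10 + 3A^-2 - A^2 + 3A^6 - 2A^10 + A^14 - A^18; 14 crossings at w = -6): V = -t^-9 + t^-8 - 2t^-7 + 3t^-6 - t^-5 + 3t^-4 + t^-2
V(D2) = t^-3 + t^-2 + t^-1 + 1  (w -2, c 12, <D> = A^-6 + A^-2 + A^2 + A^6)
key observation: V(t) takes 2 values over 2 diagrams, fixing the grouping


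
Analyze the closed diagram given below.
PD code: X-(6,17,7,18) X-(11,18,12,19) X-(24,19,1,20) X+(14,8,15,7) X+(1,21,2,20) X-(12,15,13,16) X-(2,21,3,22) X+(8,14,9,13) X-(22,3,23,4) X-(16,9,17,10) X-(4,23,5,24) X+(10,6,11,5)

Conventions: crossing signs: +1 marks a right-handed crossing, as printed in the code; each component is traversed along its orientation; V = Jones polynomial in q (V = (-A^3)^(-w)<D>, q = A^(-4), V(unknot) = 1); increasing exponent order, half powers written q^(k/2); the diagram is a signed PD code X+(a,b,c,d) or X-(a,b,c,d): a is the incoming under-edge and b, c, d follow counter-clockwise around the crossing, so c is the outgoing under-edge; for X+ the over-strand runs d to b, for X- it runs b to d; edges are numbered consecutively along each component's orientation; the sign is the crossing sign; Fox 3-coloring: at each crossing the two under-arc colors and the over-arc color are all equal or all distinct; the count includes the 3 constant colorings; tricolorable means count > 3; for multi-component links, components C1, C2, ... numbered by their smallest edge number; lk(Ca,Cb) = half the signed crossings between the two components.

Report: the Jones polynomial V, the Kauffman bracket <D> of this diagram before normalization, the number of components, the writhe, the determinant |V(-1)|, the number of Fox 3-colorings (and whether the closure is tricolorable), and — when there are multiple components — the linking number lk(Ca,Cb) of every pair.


V = -q^-6 + 2q^-5 - 2q^-4 + 3q^-3 - 3q^-2 + 2q^-1 - 1 + q
<D> = A^-16 - A^-12 + 2A^-8 - 3A^-4 + 3 - 2A^4 + 2A^8 - A^12 (w = -4)
1 component over 12 crossings, w = -4
9 Fox colorings among 3^12, |V(-1)| = 15: tricolorable
why: w = -4 shifts under R1 moves; the (-A^3)^(4) factor cancels that in V


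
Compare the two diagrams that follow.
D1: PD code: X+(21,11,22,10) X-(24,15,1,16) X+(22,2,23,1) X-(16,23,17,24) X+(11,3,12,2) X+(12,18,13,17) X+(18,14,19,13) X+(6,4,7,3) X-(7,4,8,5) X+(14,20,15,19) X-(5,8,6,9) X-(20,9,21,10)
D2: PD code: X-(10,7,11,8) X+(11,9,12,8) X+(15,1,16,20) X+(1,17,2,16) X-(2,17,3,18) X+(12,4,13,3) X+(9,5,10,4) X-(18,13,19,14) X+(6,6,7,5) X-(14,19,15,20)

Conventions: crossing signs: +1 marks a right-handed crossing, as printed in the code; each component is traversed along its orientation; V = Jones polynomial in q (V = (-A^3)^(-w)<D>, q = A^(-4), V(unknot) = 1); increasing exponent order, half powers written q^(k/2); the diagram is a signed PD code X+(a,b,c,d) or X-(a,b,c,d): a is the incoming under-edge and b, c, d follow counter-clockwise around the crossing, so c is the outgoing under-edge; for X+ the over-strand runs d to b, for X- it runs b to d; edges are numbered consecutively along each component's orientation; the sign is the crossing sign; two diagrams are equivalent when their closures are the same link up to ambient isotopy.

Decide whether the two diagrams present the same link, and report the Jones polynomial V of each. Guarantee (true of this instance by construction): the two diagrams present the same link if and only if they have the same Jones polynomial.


equivalent: no
V(D1) = q^-1 - 1 + 2q - 2q^2 + 2q^3 - 2q^4 + q^5  (w +2, c 12, <D> = A^-14 - 2A^-10 + 2A^-6 - 2A^-2 + 2A^2 - A^6 + A^10)
V(D2) = 1  [10 crossings, <D> = A^6, w = +2]
key observation: 2 classes among 2 diagrams; unequal V(q) rules out equality


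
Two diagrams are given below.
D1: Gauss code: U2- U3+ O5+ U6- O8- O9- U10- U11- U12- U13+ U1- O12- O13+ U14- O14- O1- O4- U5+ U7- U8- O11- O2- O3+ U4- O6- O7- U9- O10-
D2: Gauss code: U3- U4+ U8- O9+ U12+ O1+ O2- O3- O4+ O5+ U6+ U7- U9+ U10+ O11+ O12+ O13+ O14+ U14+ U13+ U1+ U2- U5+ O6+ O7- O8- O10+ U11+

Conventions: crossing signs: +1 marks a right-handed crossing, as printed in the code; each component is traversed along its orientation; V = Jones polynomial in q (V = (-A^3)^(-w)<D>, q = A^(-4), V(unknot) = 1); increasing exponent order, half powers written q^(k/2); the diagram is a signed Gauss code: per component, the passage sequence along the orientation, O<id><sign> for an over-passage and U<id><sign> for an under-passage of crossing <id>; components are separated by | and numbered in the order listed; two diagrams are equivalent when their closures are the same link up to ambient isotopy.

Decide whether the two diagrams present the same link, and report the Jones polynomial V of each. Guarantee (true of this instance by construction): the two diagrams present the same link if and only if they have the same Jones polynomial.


equivalent: no
D1 (bracket A^-16 + 2A^-8 - 2A^-4 + 1 - 2A^4 + A^8; 14 crossings at w = -8): V = q^-8 - 2q^-7 + q^-6 - 2q^-5 + 2q^-4 + q^-2
V(D2) = q - q^2 + 2q^3 - q^4 + q^5 - q^6  [14 crossings, <D> = -A^-6 + A^-2 - A^2 + 2A^6 - A^10 + A^14, w = +6]
observation: V(q) takes 2 values over 2 diagrams, fixing the grouping


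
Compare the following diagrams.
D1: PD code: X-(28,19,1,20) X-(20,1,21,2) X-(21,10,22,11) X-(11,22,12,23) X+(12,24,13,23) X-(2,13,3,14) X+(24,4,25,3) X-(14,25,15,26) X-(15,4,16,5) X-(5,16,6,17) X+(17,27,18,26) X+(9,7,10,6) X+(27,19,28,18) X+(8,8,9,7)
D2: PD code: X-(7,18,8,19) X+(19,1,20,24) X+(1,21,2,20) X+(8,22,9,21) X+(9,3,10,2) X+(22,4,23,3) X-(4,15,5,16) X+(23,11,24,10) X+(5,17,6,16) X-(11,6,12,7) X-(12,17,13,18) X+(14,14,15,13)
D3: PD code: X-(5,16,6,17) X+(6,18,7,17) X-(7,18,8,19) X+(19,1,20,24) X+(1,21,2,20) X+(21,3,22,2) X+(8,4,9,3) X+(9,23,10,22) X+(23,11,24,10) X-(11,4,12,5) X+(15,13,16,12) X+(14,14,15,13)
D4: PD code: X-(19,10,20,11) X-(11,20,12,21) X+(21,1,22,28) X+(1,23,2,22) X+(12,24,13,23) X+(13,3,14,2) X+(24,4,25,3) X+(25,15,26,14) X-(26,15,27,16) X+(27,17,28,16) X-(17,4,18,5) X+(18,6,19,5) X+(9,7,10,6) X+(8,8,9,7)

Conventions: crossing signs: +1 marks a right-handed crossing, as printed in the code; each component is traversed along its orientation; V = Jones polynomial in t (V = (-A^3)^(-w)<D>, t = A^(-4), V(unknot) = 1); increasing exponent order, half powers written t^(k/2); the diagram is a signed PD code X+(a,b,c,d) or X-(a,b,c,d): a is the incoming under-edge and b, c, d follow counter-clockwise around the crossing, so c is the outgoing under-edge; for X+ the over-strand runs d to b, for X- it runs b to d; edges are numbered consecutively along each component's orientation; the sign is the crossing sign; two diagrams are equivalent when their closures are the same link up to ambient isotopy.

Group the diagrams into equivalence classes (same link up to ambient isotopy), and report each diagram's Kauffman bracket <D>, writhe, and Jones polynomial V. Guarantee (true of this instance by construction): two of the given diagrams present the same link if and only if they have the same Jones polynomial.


grouping into links: {D1} | {D2, D3, D4}
V(D1) = -t^-6 + t^-5 - t^-4 + 2t^-3 - t^-2 + t^-1  (w -2, c 14, <D> = A^-2 - A^2 + 2A^6 - A^10 + A^14 - A^18)
V(D2) = t - t^2 + 2t^3 - t^4 + t^5 - t^6  [12 crossings, <D> = -A^-12 + A^-8 - A^-4 + 2 - A^4 + A^8, w = +4]
V(D3) = t - t^2 + 2t^3 - t^4 + t^5 - t^6  (w +6, c 12, <D> = -A^-6 + A^-2 - A^2 + 2A^6 - A^10 + A^14)
V(D4) = t - t^2 + 2t^3 - t^4 + t^5 - t^6  [14 crossings, <D> = -A^-6 + A^-2 - A^2 + 2A^6 - A^10 + A^14, w = +6]
why: 2 values of V(t) split the 4 diagrams
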